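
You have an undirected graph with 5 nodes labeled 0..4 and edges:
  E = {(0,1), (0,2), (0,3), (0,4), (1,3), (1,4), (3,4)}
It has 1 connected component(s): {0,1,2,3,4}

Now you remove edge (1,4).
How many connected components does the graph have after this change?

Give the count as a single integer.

Initial component count: 1
Remove (1,4): not a bridge. Count unchanged: 1.
  After removal, components: {0,1,2,3,4}
New component count: 1

Answer: 1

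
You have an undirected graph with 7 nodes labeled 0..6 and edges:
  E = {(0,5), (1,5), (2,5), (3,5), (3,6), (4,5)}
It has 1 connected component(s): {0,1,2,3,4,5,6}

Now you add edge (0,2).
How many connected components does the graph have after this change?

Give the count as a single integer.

Answer: 1

Derivation:
Initial component count: 1
Add (0,2): endpoints already in same component. Count unchanged: 1.
New component count: 1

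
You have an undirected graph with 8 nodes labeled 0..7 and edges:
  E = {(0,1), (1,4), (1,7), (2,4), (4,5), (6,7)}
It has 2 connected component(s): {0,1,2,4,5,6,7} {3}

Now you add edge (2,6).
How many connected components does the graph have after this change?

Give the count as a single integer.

Answer: 2

Derivation:
Initial component count: 2
Add (2,6): endpoints already in same component. Count unchanged: 2.
New component count: 2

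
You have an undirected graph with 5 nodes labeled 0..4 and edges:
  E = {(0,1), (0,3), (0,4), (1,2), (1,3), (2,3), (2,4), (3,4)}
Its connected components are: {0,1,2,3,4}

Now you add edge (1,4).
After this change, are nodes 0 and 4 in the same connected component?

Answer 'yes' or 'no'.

Initial components: {0,1,2,3,4}
Adding edge (1,4): both already in same component {0,1,2,3,4}. No change.
New components: {0,1,2,3,4}
Are 0 and 4 in the same component? yes

Answer: yes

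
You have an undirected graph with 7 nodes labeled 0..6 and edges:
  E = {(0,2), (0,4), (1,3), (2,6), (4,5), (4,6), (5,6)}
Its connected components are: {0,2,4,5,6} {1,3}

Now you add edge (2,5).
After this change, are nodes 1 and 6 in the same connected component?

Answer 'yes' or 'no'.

Answer: no

Derivation:
Initial components: {0,2,4,5,6} {1,3}
Adding edge (2,5): both already in same component {0,2,4,5,6}. No change.
New components: {0,2,4,5,6} {1,3}
Are 1 and 6 in the same component? no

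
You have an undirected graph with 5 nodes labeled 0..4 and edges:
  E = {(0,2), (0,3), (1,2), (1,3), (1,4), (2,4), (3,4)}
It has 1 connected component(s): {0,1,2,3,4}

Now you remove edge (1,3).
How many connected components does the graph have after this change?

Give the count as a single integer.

Answer: 1

Derivation:
Initial component count: 1
Remove (1,3): not a bridge. Count unchanged: 1.
  After removal, components: {0,1,2,3,4}
New component count: 1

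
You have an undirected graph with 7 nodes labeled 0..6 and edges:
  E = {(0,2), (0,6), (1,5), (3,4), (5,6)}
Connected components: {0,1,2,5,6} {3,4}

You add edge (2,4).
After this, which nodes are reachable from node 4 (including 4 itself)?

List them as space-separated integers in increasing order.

Answer: 0 1 2 3 4 5 6

Derivation:
Before: nodes reachable from 4: {3,4}
Adding (2,4): merges 4's component with another. Reachability grows.
After: nodes reachable from 4: {0,1,2,3,4,5,6}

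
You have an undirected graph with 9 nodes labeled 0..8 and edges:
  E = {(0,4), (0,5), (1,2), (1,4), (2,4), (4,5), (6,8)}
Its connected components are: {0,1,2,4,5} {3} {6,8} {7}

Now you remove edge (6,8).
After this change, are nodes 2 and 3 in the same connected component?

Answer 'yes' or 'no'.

Answer: no

Derivation:
Initial components: {0,1,2,4,5} {3} {6,8} {7}
Removing edge (6,8): it was a bridge — component count 4 -> 5.
New components: {0,1,2,4,5} {3} {6} {7} {8}
Are 2 and 3 in the same component? no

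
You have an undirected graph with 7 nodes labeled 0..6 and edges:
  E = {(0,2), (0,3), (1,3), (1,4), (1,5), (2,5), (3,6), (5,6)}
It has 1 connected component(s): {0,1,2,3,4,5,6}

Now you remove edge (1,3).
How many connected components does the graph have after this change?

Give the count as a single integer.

Answer: 1

Derivation:
Initial component count: 1
Remove (1,3): not a bridge. Count unchanged: 1.
  After removal, components: {0,1,2,3,4,5,6}
New component count: 1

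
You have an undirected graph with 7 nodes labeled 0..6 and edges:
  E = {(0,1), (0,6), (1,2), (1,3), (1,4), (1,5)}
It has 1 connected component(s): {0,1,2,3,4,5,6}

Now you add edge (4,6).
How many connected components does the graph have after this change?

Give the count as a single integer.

Answer: 1

Derivation:
Initial component count: 1
Add (4,6): endpoints already in same component. Count unchanged: 1.
New component count: 1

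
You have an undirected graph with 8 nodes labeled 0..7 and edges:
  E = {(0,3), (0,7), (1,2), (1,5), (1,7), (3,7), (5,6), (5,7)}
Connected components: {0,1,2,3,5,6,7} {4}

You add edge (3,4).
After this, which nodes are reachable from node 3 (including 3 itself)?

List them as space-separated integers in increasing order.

Answer: 0 1 2 3 4 5 6 7

Derivation:
Before: nodes reachable from 3: {0,1,2,3,5,6,7}
Adding (3,4): merges 3's component with another. Reachability grows.
After: nodes reachable from 3: {0,1,2,3,4,5,6,7}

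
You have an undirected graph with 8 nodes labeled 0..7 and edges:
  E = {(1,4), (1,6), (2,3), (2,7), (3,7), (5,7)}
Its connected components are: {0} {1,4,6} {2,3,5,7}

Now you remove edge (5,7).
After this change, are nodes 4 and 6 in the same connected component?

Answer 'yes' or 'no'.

Answer: yes

Derivation:
Initial components: {0} {1,4,6} {2,3,5,7}
Removing edge (5,7): it was a bridge — component count 3 -> 4.
New components: {0} {1,4,6} {2,3,7} {5}
Are 4 and 6 in the same component? yes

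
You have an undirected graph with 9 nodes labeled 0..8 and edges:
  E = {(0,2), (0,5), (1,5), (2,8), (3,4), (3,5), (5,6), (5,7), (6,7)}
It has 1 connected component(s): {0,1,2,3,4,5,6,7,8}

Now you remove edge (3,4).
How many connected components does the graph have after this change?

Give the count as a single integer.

Answer: 2

Derivation:
Initial component count: 1
Remove (3,4): it was a bridge. Count increases: 1 -> 2.
  After removal, components: {0,1,2,3,5,6,7,8} {4}
New component count: 2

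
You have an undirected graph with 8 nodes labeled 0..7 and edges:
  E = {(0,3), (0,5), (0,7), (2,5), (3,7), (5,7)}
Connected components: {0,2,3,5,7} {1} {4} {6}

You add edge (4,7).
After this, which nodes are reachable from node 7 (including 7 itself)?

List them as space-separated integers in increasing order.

Before: nodes reachable from 7: {0,2,3,5,7}
Adding (4,7): merges 7's component with another. Reachability grows.
After: nodes reachable from 7: {0,2,3,4,5,7}

Answer: 0 2 3 4 5 7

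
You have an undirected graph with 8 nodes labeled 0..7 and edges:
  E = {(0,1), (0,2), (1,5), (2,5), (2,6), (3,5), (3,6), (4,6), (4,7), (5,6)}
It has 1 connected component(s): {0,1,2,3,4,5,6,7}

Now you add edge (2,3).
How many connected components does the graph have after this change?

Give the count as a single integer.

Answer: 1

Derivation:
Initial component count: 1
Add (2,3): endpoints already in same component. Count unchanged: 1.
New component count: 1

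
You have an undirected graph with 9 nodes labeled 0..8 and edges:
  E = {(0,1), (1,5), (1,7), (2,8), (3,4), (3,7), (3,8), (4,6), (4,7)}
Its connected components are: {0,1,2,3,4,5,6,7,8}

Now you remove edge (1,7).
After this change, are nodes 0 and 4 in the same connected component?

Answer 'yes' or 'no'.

Answer: no

Derivation:
Initial components: {0,1,2,3,4,5,6,7,8}
Removing edge (1,7): it was a bridge — component count 1 -> 2.
New components: {0,1,5} {2,3,4,6,7,8}
Are 0 and 4 in the same component? no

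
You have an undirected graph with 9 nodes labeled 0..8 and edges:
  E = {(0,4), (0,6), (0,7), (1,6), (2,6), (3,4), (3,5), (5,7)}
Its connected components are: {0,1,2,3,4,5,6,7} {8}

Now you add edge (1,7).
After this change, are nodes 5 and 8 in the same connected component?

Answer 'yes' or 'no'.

Answer: no

Derivation:
Initial components: {0,1,2,3,4,5,6,7} {8}
Adding edge (1,7): both already in same component {0,1,2,3,4,5,6,7}. No change.
New components: {0,1,2,3,4,5,6,7} {8}
Are 5 and 8 in the same component? no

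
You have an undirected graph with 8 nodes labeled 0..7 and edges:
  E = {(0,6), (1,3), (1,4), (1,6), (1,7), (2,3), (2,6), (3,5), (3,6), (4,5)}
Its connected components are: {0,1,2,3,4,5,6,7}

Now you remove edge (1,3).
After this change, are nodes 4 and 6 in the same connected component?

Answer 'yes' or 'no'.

Initial components: {0,1,2,3,4,5,6,7}
Removing edge (1,3): not a bridge — component count unchanged at 1.
New components: {0,1,2,3,4,5,6,7}
Are 4 and 6 in the same component? yes

Answer: yes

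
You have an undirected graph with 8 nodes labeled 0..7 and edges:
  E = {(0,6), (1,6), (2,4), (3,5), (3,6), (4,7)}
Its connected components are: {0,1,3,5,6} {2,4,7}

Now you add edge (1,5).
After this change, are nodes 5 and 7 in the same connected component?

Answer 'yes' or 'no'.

Answer: no

Derivation:
Initial components: {0,1,3,5,6} {2,4,7}
Adding edge (1,5): both already in same component {0,1,3,5,6}. No change.
New components: {0,1,3,5,6} {2,4,7}
Are 5 and 7 in the same component? no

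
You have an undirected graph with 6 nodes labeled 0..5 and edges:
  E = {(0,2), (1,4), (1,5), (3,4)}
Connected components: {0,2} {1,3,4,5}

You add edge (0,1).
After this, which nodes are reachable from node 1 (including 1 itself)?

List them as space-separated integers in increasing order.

Before: nodes reachable from 1: {1,3,4,5}
Adding (0,1): merges 1's component with another. Reachability grows.
After: nodes reachable from 1: {0,1,2,3,4,5}

Answer: 0 1 2 3 4 5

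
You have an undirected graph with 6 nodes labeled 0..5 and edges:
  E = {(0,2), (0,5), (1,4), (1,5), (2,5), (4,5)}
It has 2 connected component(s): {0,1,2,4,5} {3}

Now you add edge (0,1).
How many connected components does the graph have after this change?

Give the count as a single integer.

Initial component count: 2
Add (0,1): endpoints already in same component. Count unchanged: 2.
New component count: 2

Answer: 2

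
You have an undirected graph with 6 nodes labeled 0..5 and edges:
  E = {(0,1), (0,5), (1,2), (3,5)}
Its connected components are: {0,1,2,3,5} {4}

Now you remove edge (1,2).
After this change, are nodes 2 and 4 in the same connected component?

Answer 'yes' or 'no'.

Initial components: {0,1,2,3,5} {4}
Removing edge (1,2): it was a bridge — component count 2 -> 3.
New components: {0,1,3,5} {2} {4}
Are 2 and 4 in the same component? no

Answer: no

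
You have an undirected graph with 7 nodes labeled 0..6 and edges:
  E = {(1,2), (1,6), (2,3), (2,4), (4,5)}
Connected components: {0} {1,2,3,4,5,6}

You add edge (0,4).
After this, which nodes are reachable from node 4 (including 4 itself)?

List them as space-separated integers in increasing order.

Before: nodes reachable from 4: {1,2,3,4,5,6}
Adding (0,4): merges 4's component with another. Reachability grows.
After: nodes reachable from 4: {0,1,2,3,4,5,6}

Answer: 0 1 2 3 4 5 6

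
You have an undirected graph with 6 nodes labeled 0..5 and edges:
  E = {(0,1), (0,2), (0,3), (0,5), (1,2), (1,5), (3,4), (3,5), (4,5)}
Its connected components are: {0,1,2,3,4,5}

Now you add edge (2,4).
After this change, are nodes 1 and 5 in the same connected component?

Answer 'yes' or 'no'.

Initial components: {0,1,2,3,4,5}
Adding edge (2,4): both already in same component {0,1,2,3,4,5}. No change.
New components: {0,1,2,3,4,5}
Are 1 and 5 in the same component? yes

Answer: yes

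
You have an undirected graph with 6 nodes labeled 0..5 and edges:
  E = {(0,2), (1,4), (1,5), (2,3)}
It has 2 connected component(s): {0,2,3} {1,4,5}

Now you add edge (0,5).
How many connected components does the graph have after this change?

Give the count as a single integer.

Initial component count: 2
Add (0,5): merges two components. Count decreases: 2 -> 1.
New component count: 1

Answer: 1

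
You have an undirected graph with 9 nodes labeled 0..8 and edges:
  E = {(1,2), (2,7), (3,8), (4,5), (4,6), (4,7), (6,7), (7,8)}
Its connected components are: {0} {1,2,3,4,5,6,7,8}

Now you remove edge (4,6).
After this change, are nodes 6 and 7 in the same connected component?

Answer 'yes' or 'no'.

Initial components: {0} {1,2,3,4,5,6,7,8}
Removing edge (4,6): not a bridge — component count unchanged at 2.
New components: {0} {1,2,3,4,5,6,7,8}
Are 6 and 7 in the same component? yes

Answer: yes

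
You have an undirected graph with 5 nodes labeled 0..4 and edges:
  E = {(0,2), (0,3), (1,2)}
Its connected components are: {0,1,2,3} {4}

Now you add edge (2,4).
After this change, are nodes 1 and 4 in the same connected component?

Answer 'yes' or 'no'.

Answer: yes

Derivation:
Initial components: {0,1,2,3} {4}
Adding edge (2,4): merges {0,1,2,3} and {4}.
New components: {0,1,2,3,4}
Are 1 and 4 in the same component? yes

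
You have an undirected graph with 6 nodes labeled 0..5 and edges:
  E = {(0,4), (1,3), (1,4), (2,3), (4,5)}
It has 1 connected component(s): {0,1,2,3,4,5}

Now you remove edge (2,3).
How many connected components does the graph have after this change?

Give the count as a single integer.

Answer: 2

Derivation:
Initial component count: 1
Remove (2,3): it was a bridge. Count increases: 1 -> 2.
  After removal, components: {0,1,3,4,5} {2}
New component count: 2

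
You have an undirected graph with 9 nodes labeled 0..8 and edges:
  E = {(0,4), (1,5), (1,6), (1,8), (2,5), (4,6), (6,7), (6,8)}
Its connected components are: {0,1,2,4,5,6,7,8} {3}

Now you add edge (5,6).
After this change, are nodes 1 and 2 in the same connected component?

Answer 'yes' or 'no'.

Initial components: {0,1,2,4,5,6,7,8} {3}
Adding edge (5,6): both already in same component {0,1,2,4,5,6,7,8}. No change.
New components: {0,1,2,4,5,6,7,8} {3}
Are 1 and 2 in the same component? yes

Answer: yes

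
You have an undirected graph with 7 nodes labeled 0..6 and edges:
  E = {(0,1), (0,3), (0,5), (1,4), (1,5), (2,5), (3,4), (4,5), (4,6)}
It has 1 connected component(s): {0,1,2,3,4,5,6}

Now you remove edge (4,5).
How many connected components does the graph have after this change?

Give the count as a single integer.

Initial component count: 1
Remove (4,5): not a bridge. Count unchanged: 1.
  After removal, components: {0,1,2,3,4,5,6}
New component count: 1

Answer: 1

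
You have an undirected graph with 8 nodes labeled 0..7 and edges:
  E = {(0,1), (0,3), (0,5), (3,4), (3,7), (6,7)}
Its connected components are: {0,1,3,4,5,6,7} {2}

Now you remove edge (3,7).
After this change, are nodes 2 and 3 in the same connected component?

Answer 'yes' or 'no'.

Initial components: {0,1,3,4,5,6,7} {2}
Removing edge (3,7): it was a bridge — component count 2 -> 3.
New components: {0,1,3,4,5} {2} {6,7}
Are 2 and 3 in the same component? no

Answer: no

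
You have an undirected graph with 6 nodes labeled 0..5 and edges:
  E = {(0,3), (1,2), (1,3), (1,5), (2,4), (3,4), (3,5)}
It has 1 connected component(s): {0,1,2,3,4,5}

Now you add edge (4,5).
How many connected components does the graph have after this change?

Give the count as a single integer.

Initial component count: 1
Add (4,5): endpoints already in same component. Count unchanged: 1.
New component count: 1

Answer: 1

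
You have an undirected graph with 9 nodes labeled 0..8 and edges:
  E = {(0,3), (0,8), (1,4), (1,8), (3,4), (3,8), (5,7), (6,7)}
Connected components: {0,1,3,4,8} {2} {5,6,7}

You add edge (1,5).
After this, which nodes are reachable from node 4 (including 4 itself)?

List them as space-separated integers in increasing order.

Answer: 0 1 3 4 5 6 7 8

Derivation:
Before: nodes reachable from 4: {0,1,3,4,8}
Adding (1,5): merges 4's component with another. Reachability grows.
After: nodes reachable from 4: {0,1,3,4,5,6,7,8}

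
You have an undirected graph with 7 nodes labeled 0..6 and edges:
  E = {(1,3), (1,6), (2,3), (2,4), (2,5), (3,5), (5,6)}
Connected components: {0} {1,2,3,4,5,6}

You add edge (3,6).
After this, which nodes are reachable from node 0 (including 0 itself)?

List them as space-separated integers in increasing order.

Answer: 0

Derivation:
Before: nodes reachable from 0: {0}
Adding (3,6): both endpoints already in same component. Reachability from 0 unchanged.
After: nodes reachable from 0: {0}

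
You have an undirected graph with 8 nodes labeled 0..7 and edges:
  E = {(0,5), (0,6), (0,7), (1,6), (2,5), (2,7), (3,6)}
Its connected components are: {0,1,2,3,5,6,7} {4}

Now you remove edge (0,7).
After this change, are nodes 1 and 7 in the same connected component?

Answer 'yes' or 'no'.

Initial components: {0,1,2,3,5,6,7} {4}
Removing edge (0,7): not a bridge — component count unchanged at 2.
New components: {0,1,2,3,5,6,7} {4}
Are 1 and 7 in the same component? yes

Answer: yes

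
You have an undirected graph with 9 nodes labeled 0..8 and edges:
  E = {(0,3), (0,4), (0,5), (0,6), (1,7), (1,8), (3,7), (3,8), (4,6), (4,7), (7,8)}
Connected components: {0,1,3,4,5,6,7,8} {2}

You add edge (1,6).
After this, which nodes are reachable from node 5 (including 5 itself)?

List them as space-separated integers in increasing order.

Answer: 0 1 3 4 5 6 7 8

Derivation:
Before: nodes reachable from 5: {0,1,3,4,5,6,7,8}
Adding (1,6): both endpoints already in same component. Reachability from 5 unchanged.
After: nodes reachable from 5: {0,1,3,4,5,6,7,8}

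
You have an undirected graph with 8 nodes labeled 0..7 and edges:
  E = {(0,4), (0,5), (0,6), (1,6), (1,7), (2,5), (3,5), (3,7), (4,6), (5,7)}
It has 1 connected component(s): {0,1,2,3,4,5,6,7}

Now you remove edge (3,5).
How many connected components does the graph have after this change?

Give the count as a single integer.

Initial component count: 1
Remove (3,5): not a bridge. Count unchanged: 1.
  After removal, components: {0,1,2,3,4,5,6,7}
New component count: 1

Answer: 1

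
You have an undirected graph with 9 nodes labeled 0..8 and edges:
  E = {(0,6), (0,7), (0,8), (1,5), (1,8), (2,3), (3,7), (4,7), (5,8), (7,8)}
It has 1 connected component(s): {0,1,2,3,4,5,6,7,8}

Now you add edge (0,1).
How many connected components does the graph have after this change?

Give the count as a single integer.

Answer: 1

Derivation:
Initial component count: 1
Add (0,1): endpoints already in same component. Count unchanged: 1.
New component count: 1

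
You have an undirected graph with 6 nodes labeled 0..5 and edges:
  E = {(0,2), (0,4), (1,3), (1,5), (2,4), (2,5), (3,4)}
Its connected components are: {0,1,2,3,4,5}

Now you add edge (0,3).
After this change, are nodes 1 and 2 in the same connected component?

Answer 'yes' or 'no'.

Initial components: {0,1,2,3,4,5}
Adding edge (0,3): both already in same component {0,1,2,3,4,5}. No change.
New components: {0,1,2,3,4,5}
Are 1 and 2 in the same component? yes

Answer: yes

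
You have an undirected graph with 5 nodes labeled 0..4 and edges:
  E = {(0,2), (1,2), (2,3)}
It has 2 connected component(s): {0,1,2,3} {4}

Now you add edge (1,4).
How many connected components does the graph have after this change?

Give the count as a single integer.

Answer: 1

Derivation:
Initial component count: 2
Add (1,4): merges two components. Count decreases: 2 -> 1.
New component count: 1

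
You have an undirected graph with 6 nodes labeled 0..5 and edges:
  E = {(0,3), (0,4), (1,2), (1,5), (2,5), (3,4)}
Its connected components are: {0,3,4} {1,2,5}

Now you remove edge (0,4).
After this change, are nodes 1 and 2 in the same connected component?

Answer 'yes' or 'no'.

Answer: yes

Derivation:
Initial components: {0,3,4} {1,2,5}
Removing edge (0,4): not a bridge — component count unchanged at 2.
New components: {0,3,4} {1,2,5}
Are 1 and 2 in the same component? yes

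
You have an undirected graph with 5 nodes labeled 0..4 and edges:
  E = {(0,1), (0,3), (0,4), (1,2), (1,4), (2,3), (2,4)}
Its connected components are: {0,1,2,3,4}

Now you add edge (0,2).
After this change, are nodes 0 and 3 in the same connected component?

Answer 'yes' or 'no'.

Initial components: {0,1,2,3,4}
Adding edge (0,2): both already in same component {0,1,2,3,4}. No change.
New components: {0,1,2,3,4}
Are 0 and 3 in the same component? yes

Answer: yes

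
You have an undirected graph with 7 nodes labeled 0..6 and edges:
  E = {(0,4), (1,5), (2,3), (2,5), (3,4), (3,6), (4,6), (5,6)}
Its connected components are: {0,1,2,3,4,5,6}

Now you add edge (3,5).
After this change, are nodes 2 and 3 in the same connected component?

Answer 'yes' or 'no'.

Initial components: {0,1,2,3,4,5,6}
Adding edge (3,5): both already in same component {0,1,2,3,4,5,6}. No change.
New components: {0,1,2,3,4,5,6}
Are 2 and 3 in the same component? yes

Answer: yes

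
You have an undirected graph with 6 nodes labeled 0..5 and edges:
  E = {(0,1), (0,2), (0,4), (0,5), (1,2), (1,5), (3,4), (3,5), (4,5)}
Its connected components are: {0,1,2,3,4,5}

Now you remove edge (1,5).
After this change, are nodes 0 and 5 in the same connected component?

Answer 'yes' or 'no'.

Answer: yes

Derivation:
Initial components: {0,1,2,3,4,5}
Removing edge (1,5): not a bridge — component count unchanged at 1.
New components: {0,1,2,3,4,5}
Are 0 and 5 in the same component? yes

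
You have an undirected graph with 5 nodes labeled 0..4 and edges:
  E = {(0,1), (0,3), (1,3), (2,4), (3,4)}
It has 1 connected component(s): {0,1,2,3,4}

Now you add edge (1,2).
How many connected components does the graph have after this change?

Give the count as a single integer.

Answer: 1

Derivation:
Initial component count: 1
Add (1,2): endpoints already in same component. Count unchanged: 1.
New component count: 1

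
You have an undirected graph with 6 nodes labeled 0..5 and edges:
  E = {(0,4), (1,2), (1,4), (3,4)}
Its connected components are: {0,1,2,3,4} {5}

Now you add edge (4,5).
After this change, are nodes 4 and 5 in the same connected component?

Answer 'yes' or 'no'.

Initial components: {0,1,2,3,4} {5}
Adding edge (4,5): merges {0,1,2,3,4} and {5}.
New components: {0,1,2,3,4,5}
Are 4 and 5 in the same component? yes

Answer: yes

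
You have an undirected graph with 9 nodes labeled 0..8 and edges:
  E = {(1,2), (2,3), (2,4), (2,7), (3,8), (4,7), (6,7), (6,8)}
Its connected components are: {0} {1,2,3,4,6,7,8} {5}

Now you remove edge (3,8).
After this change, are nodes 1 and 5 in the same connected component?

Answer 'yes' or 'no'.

Answer: no

Derivation:
Initial components: {0} {1,2,3,4,6,7,8} {5}
Removing edge (3,8): not a bridge — component count unchanged at 3.
New components: {0} {1,2,3,4,6,7,8} {5}
Are 1 and 5 in the same component? no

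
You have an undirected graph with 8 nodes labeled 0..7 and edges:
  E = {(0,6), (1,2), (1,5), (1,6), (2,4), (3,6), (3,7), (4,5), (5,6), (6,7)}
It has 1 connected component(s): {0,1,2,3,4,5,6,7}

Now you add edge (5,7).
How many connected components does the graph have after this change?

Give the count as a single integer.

Initial component count: 1
Add (5,7): endpoints already in same component. Count unchanged: 1.
New component count: 1

Answer: 1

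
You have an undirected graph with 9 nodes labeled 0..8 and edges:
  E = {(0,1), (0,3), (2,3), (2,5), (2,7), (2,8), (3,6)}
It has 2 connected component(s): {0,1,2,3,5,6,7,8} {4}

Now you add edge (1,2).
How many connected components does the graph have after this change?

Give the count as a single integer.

Answer: 2

Derivation:
Initial component count: 2
Add (1,2): endpoints already in same component. Count unchanged: 2.
New component count: 2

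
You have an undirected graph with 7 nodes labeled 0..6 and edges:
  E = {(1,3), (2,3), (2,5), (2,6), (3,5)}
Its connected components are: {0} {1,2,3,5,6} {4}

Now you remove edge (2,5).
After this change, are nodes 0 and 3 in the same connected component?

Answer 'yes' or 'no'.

Initial components: {0} {1,2,3,5,6} {4}
Removing edge (2,5): not a bridge — component count unchanged at 3.
New components: {0} {1,2,3,5,6} {4}
Are 0 and 3 in the same component? no

Answer: no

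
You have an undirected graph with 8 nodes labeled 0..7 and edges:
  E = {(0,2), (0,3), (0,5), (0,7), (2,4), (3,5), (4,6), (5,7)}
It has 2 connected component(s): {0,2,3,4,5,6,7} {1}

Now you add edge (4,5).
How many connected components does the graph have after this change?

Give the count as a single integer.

Initial component count: 2
Add (4,5): endpoints already in same component. Count unchanged: 2.
New component count: 2

Answer: 2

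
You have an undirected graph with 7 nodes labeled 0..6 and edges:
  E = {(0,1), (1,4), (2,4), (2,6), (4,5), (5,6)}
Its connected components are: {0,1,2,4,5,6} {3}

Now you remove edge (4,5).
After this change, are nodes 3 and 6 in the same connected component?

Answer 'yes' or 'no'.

Initial components: {0,1,2,4,5,6} {3}
Removing edge (4,5): not a bridge — component count unchanged at 2.
New components: {0,1,2,4,5,6} {3}
Are 3 and 6 in the same component? no

Answer: no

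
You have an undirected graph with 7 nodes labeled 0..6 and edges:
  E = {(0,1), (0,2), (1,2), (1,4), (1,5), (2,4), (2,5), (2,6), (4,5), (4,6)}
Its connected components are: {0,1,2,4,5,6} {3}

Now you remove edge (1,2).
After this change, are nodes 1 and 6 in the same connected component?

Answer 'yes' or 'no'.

Answer: yes

Derivation:
Initial components: {0,1,2,4,5,6} {3}
Removing edge (1,2): not a bridge — component count unchanged at 2.
New components: {0,1,2,4,5,6} {3}
Are 1 and 6 in the same component? yes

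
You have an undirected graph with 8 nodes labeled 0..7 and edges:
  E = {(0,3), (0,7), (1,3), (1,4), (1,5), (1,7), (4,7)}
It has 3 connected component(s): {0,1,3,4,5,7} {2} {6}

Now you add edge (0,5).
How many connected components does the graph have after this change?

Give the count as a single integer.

Answer: 3

Derivation:
Initial component count: 3
Add (0,5): endpoints already in same component. Count unchanged: 3.
New component count: 3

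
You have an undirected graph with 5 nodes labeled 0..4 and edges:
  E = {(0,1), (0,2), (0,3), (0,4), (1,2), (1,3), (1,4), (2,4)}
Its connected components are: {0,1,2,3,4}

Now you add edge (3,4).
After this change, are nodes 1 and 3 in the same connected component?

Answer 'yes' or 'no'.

Answer: yes

Derivation:
Initial components: {0,1,2,3,4}
Adding edge (3,4): both already in same component {0,1,2,3,4}. No change.
New components: {0,1,2,3,4}
Are 1 and 3 in the same component? yes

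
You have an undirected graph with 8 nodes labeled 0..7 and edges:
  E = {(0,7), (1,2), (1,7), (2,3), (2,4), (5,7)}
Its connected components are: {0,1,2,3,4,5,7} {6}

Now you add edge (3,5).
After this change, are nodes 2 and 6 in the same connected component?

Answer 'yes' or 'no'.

Answer: no

Derivation:
Initial components: {0,1,2,3,4,5,7} {6}
Adding edge (3,5): both already in same component {0,1,2,3,4,5,7}. No change.
New components: {0,1,2,3,4,5,7} {6}
Are 2 and 6 in the same component? no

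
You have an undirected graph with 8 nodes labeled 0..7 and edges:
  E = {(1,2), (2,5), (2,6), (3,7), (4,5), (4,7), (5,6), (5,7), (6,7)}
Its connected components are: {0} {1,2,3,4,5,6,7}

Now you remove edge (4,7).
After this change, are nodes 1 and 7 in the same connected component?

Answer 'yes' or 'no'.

Answer: yes

Derivation:
Initial components: {0} {1,2,3,4,5,6,7}
Removing edge (4,7): not a bridge — component count unchanged at 2.
New components: {0} {1,2,3,4,5,6,7}
Are 1 and 7 in the same component? yes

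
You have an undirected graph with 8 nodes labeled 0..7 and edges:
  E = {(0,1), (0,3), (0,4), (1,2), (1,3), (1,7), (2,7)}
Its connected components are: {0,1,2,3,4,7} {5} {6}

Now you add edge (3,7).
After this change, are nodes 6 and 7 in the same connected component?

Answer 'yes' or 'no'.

Answer: no

Derivation:
Initial components: {0,1,2,3,4,7} {5} {6}
Adding edge (3,7): both already in same component {0,1,2,3,4,7}. No change.
New components: {0,1,2,3,4,7} {5} {6}
Are 6 and 7 in the same component? no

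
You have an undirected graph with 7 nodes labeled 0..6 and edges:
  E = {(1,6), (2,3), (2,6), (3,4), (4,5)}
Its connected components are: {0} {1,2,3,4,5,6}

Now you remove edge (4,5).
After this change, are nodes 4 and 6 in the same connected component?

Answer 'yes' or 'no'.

Initial components: {0} {1,2,3,4,5,6}
Removing edge (4,5): it was a bridge — component count 2 -> 3.
New components: {0} {1,2,3,4,6} {5}
Are 4 and 6 in the same component? yes

Answer: yes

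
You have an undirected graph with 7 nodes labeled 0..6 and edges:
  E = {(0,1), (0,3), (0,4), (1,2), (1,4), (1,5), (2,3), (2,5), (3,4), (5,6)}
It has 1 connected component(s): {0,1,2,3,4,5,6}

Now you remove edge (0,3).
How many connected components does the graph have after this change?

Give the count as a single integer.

Answer: 1

Derivation:
Initial component count: 1
Remove (0,3): not a bridge. Count unchanged: 1.
  After removal, components: {0,1,2,3,4,5,6}
New component count: 1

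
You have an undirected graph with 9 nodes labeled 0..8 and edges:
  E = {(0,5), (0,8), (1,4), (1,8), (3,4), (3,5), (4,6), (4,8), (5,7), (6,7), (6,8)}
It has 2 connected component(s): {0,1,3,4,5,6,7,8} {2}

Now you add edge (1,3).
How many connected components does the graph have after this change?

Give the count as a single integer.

Initial component count: 2
Add (1,3): endpoints already in same component. Count unchanged: 2.
New component count: 2

Answer: 2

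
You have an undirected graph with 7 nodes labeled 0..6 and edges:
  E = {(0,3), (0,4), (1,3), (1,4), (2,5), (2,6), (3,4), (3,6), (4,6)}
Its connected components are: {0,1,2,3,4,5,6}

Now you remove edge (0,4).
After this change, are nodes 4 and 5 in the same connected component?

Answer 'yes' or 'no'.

Initial components: {0,1,2,3,4,5,6}
Removing edge (0,4): not a bridge — component count unchanged at 1.
New components: {0,1,2,3,4,5,6}
Are 4 and 5 in the same component? yes

Answer: yes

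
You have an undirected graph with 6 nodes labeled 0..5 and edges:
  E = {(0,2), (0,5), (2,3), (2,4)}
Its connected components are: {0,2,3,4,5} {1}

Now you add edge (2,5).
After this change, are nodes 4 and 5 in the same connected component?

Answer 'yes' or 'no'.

Initial components: {0,2,3,4,5} {1}
Adding edge (2,5): both already in same component {0,2,3,4,5}. No change.
New components: {0,2,3,4,5} {1}
Are 4 and 5 in the same component? yes

Answer: yes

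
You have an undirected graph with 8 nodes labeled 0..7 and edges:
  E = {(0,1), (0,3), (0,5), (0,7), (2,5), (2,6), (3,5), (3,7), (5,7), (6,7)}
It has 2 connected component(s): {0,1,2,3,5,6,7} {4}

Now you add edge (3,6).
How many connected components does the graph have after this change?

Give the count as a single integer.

Answer: 2

Derivation:
Initial component count: 2
Add (3,6): endpoints already in same component. Count unchanged: 2.
New component count: 2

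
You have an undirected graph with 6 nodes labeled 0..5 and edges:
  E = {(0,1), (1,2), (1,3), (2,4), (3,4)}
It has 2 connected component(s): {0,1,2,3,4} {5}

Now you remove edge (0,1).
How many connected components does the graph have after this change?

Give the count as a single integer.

Answer: 3

Derivation:
Initial component count: 2
Remove (0,1): it was a bridge. Count increases: 2 -> 3.
  After removal, components: {0} {1,2,3,4} {5}
New component count: 3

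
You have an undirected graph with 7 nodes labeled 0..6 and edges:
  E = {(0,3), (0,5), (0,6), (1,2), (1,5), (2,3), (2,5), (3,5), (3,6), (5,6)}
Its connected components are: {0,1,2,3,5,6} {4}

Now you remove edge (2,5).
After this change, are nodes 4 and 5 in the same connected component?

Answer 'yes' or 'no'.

Answer: no

Derivation:
Initial components: {0,1,2,3,5,6} {4}
Removing edge (2,5): not a bridge — component count unchanged at 2.
New components: {0,1,2,3,5,6} {4}
Are 4 and 5 in the same component? no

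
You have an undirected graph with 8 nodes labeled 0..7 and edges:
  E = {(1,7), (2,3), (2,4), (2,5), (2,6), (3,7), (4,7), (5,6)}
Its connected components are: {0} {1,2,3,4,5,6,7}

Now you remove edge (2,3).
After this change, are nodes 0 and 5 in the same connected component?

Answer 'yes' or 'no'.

Answer: no

Derivation:
Initial components: {0} {1,2,3,4,5,6,7}
Removing edge (2,3): not a bridge — component count unchanged at 2.
New components: {0} {1,2,3,4,5,6,7}
Are 0 and 5 in the same component? no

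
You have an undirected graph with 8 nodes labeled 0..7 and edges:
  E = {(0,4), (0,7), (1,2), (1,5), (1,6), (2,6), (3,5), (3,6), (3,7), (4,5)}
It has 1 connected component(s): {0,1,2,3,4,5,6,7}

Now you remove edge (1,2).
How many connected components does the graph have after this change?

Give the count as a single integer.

Answer: 1

Derivation:
Initial component count: 1
Remove (1,2): not a bridge. Count unchanged: 1.
  After removal, components: {0,1,2,3,4,5,6,7}
New component count: 1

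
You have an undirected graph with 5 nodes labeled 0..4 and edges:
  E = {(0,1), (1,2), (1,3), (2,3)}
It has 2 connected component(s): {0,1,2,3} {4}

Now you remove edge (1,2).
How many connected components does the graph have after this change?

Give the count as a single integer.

Answer: 2

Derivation:
Initial component count: 2
Remove (1,2): not a bridge. Count unchanged: 2.
  After removal, components: {0,1,2,3} {4}
New component count: 2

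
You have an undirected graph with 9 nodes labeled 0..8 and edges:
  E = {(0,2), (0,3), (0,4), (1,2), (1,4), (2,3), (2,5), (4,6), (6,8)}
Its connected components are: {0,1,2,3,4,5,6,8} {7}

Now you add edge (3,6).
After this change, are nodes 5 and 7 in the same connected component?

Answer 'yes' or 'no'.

Answer: no

Derivation:
Initial components: {0,1,2,3,4,5,6,8} {7}
Adding edge (3,6): both already in same component {0,1,2,3,4,5,6,8}. No change.
New components: {0,1,2,3,4,5,6,8} {7}
Are 5 and 7 in the same component? no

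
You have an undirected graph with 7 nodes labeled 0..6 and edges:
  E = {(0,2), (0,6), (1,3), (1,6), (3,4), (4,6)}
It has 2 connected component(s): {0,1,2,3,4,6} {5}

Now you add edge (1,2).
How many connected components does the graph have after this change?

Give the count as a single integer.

Answer: 2

Derivation:
Initial component count: 2
Add (1,2): endpoints already in same component. Count unchanged: 2.
New component count: 2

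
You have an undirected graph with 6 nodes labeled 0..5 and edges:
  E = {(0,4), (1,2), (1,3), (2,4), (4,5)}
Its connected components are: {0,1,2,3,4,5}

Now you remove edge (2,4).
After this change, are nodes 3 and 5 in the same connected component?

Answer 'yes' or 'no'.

Answer: no

Derivation:
Initial components: {0,1,2,3,4,5}
Removing edge (2,4): it was a bridge — component count 1 -> 2.
New components: {0,4,5} {1,2,3}
Are 3 and 5 in the same component? no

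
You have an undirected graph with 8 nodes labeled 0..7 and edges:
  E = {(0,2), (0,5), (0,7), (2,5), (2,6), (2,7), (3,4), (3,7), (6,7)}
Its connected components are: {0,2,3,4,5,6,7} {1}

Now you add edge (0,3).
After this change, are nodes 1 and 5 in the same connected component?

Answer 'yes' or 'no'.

Answer: no

Derivation:
Initial components: {0,2,3,4,5,6,7} {1}
Adding edge (0,3): both already in same component {0,2,3,4,5,6,7}. No change.
New components: {0,2,3,4,5,6,7} {1}
Are 1 and 5 in the same component? no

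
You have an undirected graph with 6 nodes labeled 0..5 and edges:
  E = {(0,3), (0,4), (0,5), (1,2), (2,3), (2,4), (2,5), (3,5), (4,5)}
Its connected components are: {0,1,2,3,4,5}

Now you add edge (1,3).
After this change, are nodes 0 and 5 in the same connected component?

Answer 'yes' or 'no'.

Answer: yes

Derivation:
Initial components: {0,1,2,3,4,5}
Adding edge (1,3): both already in same component {0,1,2,3,4,5}. No change.
New components: {0,1,2,3,4,5}
Are 0 and 5 in the same component? yes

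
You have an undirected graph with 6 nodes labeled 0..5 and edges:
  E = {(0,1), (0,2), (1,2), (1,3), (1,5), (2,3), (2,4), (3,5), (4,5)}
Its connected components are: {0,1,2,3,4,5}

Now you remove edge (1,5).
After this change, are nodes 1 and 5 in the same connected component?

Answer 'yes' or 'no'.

Answer: yes

Derivation:
Initial components: {0,1,2,3,4,5}
Removing edge (1,5): not a bridge — component count unchanged at 1.
New components: {0,1,2,3,4,5}
Are 1 and 5 in the same component? yes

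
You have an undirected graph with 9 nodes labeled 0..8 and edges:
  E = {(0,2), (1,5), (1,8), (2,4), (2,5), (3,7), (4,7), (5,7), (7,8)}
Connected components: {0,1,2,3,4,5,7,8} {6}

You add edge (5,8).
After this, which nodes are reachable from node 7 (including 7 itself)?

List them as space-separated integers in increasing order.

Answer: 0 1 2 3 4 5 7 8

Derivation:
Before: nodes reachable from 7: {0,1,2,3,4,5,7,8}
Adding (5,8): both endpoints already in same component. Reachability from 7 unchanged.
After: nodes reachable from 7: {0,1,2,3,4,5,7,8}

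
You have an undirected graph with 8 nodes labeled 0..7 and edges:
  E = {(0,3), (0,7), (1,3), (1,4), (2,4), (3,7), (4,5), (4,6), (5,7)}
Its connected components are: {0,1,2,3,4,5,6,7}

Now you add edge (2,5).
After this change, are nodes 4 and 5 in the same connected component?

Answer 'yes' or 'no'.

Initial components: {0,1,2,3,4,5,6,7}
Adding edge (2,5): both already in same component {0,1,2,3,4,5,6,7}. No change.
New components: {0,1,2,3,4,5,6,7}
Are 4 and 5 in the same component? yes

Answer: yes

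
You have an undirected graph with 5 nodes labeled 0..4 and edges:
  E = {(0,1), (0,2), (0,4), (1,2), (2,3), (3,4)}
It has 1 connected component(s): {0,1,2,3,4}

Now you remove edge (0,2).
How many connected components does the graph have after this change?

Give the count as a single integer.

Initial component count: 1
Remove (0,2): not a bridge. Count unchanged: 1.
  After removal, components: {0,1,2,3,4}
New component count: 1

Answer: 1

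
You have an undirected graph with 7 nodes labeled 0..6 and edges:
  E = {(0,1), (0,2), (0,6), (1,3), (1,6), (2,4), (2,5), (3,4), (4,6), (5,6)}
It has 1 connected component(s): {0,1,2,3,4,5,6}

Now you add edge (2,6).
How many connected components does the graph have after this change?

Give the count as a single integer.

Answer: 1

Derivation:
Initial component count: 1
Add (2,6): endpoints already in same component. Count unchanged: 1.
New component count: 1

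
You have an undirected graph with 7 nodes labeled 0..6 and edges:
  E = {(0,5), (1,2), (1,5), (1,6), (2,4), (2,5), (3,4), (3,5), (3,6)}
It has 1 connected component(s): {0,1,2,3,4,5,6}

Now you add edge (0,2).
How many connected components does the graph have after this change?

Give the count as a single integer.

Answer: 1

Derivation:
Initial component count: 1
Add (0,2): endpoints already in same component. Count unchanged: 1.
New component count: 1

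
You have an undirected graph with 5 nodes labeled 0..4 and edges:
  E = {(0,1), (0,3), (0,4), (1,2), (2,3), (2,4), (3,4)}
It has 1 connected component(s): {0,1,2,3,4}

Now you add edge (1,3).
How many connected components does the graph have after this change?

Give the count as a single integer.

Initial component count: 1
Add (1,3): endpoints already in same component. Count unchanged: 1.
New component count: 1

Answer: 1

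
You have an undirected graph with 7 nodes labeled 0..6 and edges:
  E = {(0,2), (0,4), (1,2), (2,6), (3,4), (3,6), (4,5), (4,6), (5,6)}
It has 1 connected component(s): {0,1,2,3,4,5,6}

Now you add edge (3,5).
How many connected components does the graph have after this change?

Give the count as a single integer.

Answer: 1

Derivation:
Initial component count: 1
Add (3,5): endpoints already in same component. Count unchanged: 1.
New component count: 1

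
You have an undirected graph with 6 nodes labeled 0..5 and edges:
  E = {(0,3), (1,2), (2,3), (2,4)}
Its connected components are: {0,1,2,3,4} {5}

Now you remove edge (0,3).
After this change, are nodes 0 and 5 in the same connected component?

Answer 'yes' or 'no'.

Answer: no

Derivation:
Initial components: {0,1,2,3,4} {5}
Removing edge (0,3): it was a bridge — component count 2 -> 3.
New components: {0} {1,2,3,4} {5}
Are 0 and 5 in the same component? no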